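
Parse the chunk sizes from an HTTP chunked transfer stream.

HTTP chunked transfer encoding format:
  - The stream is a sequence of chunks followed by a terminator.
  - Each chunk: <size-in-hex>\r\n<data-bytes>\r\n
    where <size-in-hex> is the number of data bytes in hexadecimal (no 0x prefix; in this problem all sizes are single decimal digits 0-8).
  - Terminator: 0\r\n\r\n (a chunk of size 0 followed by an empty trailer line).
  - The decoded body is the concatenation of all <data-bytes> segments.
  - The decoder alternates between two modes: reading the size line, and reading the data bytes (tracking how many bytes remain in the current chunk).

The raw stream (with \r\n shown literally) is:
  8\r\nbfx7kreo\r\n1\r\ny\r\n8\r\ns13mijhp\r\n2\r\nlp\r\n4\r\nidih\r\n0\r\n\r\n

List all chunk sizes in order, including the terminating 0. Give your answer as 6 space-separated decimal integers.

Chunk 1: stream[0..1]='8' size=0x8=8, data at stream[3..11]='bfx7kreo' -> body[0..8], body so far='bfx7kreo'
Chunk 2: stream[13..14]='1' size=0x1=1, data at stream[16..17]='y' -> body[8..9], body so far='bfx7kreoy'
Chunk 3: stream[19..20]='8' size=0x8=8, data at stream[22..30]='s13mijhp' -> body[9..17], body so far='bfx7kreoys13mijhp'
Chunk 4: stream[32..33]='2' size=0x2=2, data at stream[35..37]='lp' -> body[17..19], body so far='bfx7kreoys13mijhplp'
Chunk 5: stream[39..40]='4' size=0x4=4, data at stream[42..46]='idih' -> body[19..23], body so far='bfx7kreoys13mijhplpidih'
Chunk 6: stream[48..49]='0' size=0 (terminator). Final body='bfx7kreoys13mijhplpidih' (23 bytes)

Answer: 8 1 8 2 4 0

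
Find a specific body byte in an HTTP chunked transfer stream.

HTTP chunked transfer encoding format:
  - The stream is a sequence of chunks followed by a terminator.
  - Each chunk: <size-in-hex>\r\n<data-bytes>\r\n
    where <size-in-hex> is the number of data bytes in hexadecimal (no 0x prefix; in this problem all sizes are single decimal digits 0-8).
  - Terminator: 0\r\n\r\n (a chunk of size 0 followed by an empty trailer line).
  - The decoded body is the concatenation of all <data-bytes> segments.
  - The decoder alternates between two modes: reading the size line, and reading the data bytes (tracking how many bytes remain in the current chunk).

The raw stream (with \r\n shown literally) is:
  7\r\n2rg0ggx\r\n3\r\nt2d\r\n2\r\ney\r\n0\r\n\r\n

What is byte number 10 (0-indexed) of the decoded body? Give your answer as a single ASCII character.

Chunk 1: stream[0..1]='7' size=0x7=7, data at stream[3..10]='2rg0ggx' -> body[0..7], body so far='2rg0ggx'
Chunk 2: stream[12..13]='3' size=0x3=3, data at stream[15..18]='t2d' -> body[7..10], body so far='2rg0ggxt2d'
Chunk 3: stream[20..21]='2' size=0x2=2, data at stream[23..25]='ey' -> body[10..12], body so far='2rg0ggxt2dey'
Chunk 4: stream[27..28]='0' size=0 (terminator). Final body='2rg0ggxt2dey' (12 bytes)
Body byte 10 = 'e'

Answer: e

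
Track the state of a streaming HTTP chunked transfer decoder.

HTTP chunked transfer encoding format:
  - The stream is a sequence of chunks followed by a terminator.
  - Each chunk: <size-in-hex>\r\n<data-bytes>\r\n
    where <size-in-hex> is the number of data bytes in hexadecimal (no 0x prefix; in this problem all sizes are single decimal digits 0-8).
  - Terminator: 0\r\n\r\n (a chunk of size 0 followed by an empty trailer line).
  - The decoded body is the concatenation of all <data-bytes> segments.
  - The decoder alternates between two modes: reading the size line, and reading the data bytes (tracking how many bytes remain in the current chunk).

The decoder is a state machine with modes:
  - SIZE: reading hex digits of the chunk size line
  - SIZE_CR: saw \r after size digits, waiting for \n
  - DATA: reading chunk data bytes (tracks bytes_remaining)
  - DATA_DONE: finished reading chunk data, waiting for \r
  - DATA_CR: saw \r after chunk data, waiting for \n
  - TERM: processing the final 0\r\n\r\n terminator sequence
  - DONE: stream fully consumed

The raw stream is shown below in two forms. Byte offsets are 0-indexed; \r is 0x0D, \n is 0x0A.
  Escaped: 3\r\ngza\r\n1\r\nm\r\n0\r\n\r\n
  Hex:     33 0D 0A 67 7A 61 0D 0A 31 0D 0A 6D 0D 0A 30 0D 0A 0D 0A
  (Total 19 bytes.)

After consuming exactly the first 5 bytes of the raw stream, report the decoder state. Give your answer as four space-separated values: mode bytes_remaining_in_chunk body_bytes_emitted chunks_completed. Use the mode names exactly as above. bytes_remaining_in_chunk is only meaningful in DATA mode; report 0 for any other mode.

Byte 0 = '3': mode=SIZE remaining=0 emitted=0 chunks_done=0
Byte 1 = 0x0D: mode=SIZE_CR remaining=0 emitted=0 chunks_done=0
Byte 2 = 0x0A: mode=DATA remaining=3 emitted=0 chunks_done=0
Byte 3 = 'g': mode=DATA remaining=2 emitted=1 chunks_done=0
Byte 4 = 'z': mode=DATA remaining=1 emitted=2 chunks_done=0

Answer: DATA 1 2 0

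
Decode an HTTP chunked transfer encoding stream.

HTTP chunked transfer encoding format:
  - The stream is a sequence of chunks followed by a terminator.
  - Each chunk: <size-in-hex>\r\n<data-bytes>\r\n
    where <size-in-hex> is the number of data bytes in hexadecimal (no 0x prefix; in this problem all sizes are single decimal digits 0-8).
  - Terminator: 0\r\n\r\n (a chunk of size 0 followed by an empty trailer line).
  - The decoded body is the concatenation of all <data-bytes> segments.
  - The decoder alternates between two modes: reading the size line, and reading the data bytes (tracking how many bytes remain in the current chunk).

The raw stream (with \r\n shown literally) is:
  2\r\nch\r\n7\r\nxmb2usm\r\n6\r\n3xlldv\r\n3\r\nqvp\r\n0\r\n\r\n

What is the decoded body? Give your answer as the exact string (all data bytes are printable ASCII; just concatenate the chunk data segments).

Chunk 1: stream[0..1]='2' size=0x2=2, data at stream[3..5]='ch' -> body[0..2], body so far='ch'
Chunk 2: stream[7..8]='7' size=0x7=7, data at stream[10..17]='xmb2usm' -> body[2..9], body so far='chxmb2usm'
Chunk 3: stream[19..20]='6' size=0x6=6, data at stream[22..28]='3xlldv' -> body[9..15], body so far='chxmb2usm3xlldv'
Chunk 4: stream[30..31]='3' size=0x3=3, data at stream[33..36]='qvp' -> body[15..18], body so far='chxmb2usm3xlldvqvp'
Chunk 5: stream[38..39]='0' size=0 (terminator). Final body='chxmb2usm3xlldvqvp' (18 bytes)

Answer: chxmb2usm3xlldvqvp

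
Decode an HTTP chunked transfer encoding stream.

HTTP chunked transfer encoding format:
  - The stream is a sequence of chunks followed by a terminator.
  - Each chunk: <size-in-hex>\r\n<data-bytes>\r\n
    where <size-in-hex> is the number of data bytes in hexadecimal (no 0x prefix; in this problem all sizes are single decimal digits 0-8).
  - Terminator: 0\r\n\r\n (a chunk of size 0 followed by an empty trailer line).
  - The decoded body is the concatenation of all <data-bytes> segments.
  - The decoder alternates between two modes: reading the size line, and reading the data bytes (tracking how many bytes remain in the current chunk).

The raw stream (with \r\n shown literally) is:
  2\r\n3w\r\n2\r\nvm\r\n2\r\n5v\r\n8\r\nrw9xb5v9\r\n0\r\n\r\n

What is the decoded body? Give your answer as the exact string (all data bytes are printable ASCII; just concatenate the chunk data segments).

Chunk 1: stream[0..1]='2' size=0x2=2, data at stream[3..5]='3w' -> body[0..2], body so far='3w'
Chunk 2: stream[7..8]='2' size=0x2=2, data at stream[10..12]='vm' -> body[2..4], body so far='3wvm'
Chunk 3: stream[14..15]='2' size=0x2=2, data at stream[17..19]='5v' -> body[4..6], body so far='3wvm5v'
Chunk 4: stream[21..22]='8' size=0x8=8, data at stream[24..32]='rw9xb5v9' -> body[6..14], body so far='3wvm5vrw9xb5v9'
Chunk 5: stream[34..35]='0' size=0 (terminator). Final body='3wvm5vrw9xb5v9' (14 bytes)

Answer: 3wvm5vrw9xb5v9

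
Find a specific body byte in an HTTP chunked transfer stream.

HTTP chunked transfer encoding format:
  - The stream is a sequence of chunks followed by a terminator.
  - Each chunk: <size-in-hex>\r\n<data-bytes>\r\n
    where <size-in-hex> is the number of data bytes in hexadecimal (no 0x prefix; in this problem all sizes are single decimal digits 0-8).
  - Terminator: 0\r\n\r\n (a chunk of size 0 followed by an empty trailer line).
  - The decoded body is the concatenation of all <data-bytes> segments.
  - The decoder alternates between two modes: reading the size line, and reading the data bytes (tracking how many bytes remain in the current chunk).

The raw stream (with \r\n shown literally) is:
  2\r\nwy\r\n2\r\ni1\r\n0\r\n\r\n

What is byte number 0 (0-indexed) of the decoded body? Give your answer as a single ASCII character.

Chunk 1: stream[0..1]='2' size=0x2=2, data at stream[3..5]='wy' -> body[0..2], body so far='wy'
Chunk 2: stream[7..8]='2' size=0x2=2, data at stream[10..12]='i1' -> body[2..4], body so far='wyi1'
Chunk 3: stream[14..15]='0' size=0 (terminator). Final body='wyi1' (4 bytes)
Body byte 0 = 'w'

Answer: w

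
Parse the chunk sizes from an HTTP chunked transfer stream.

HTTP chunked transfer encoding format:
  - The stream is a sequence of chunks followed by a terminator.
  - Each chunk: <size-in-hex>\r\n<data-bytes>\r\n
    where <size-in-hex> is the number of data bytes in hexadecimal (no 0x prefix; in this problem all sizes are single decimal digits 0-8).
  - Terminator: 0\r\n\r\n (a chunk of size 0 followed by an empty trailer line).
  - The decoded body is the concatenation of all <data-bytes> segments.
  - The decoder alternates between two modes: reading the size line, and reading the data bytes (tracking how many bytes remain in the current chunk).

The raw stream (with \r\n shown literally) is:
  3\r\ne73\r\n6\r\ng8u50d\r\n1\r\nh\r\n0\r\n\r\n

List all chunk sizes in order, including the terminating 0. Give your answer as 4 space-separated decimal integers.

Chunk 1: stream[0..1]='3' size=0x3=3, data at stream[3..6]='e73' -> body[0..3], body so far='e73'
Chunk 2: stream[8..9]='6' size=0x6=6, data at stream[11..17]='g8u50d' -> body[3..9], body so far='e73g8u50d'
Chunk 3: stream[19..20]='1' size=0x1=1, data at stream[22..23]='h' -> body[9..10], body so far='e73g8u50dh'
Chunk 4: stream[25..26]='0' size=0 (terminator). Final body='e73g8u50dh' (10 bytes)

Answer: 3 6 1 0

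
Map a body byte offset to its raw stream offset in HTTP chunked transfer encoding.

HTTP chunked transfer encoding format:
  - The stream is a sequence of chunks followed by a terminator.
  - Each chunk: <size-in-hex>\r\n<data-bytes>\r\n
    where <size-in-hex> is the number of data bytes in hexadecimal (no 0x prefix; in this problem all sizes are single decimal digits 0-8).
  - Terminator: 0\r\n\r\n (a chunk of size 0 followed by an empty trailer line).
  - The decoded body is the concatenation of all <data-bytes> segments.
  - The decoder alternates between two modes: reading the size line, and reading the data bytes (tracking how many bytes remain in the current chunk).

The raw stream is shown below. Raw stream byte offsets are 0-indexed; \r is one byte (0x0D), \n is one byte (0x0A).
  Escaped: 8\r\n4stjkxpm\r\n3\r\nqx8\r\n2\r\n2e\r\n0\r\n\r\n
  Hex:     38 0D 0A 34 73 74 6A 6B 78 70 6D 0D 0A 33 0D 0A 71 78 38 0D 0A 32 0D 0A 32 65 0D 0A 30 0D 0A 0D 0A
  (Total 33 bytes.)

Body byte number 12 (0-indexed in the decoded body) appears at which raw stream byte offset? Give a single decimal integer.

Chunk 1: stream[0..1]='8' size=0x8=8, data at stream[3..11]='4stjkxpm' -> body[0..8], body so far='4stjkxpm'
Chunk 2: stream[13..14]='3' size=0x3=3, data at stream[16..19]='qx8' -> body[8..11], body so far='4stjkxpmqx8'
Chunk 3: stream[21..22]='2' size=0x2=2, data at stream[24..26]='2e' -> body[11..13], body so far='4stjkxpmqx82e'
Chunk 4: stream[28..29]='0' size=0 (terminator). Final body='4stjkxpmqx82e' (13 bytes)
Body byte 12 at stream offset 25

Answer: 25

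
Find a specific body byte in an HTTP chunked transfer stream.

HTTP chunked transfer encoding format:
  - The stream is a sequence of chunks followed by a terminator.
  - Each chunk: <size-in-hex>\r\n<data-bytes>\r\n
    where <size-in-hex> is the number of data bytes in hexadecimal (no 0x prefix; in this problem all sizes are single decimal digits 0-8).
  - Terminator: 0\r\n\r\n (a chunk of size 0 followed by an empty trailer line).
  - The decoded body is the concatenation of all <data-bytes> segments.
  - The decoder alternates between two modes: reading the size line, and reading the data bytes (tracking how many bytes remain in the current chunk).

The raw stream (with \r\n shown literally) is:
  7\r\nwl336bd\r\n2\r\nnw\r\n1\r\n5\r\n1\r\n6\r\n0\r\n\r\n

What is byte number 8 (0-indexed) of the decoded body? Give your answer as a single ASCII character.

Answer: w

Derivation:
Chunk 1: stream[0..1]='7' size=0x7=7, data at stream[3..10]='wl336bd' -> body[0..7], body so far='wl336bd'
Chunk 2: stream[12..13]='2' size=0x2=2, data at stream[15..17]='nw' -> body[7..9], body so far='wl336bdnw'
Chunk 3: stream[19..20]='1' size=0x1=1, data at stream[22..23]='5' -> body[9..10], body so far='wl336bdnw5'
Chunk 4: stream[25..26]='1' size=0x1=1, data at stream[28..29]='6' -> body[10..11], body so far='wl336bdnw56'
Chunk 5: stream[31..32]='0' size=0 (terminator). Final body='wl336bdnw56' (11 bytes)
Body byte 8 = 'w'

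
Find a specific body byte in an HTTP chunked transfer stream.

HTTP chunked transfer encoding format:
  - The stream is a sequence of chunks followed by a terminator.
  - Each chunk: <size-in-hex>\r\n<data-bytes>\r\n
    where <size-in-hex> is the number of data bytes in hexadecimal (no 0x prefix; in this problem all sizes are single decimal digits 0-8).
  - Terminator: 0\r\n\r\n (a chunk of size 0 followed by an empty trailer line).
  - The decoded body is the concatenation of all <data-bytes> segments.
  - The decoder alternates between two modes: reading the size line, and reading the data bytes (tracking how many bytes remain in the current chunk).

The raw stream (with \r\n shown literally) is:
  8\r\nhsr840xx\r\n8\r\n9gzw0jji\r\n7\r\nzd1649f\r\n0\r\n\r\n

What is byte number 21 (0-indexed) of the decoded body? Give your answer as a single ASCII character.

Chunk 1: stream[0..1]='8' size=0x8=8, data at stream[3..11]='hsr840xx' -> body[0..8], body so far='hsr840xx'
Chunk 2: stream[13..14]='8' size=0x8=8, data at stream[16..24]='9gzw0jji' -> body[8..16], body so far='hsr840xx9gzw0jji'
Chunk 3: stream[26..27]='7' size=0x7=7, data at stream[29..36]='zd1649f' -> body[16..23], body so far='hsr840xx9gzw0jjizd1649f'
Chunk 4: stream[38..39]='0' size=0 (terminator). Final body='hsr840xx9gzw0jjizd1649f' (23 bytes)
Body byte 21 = '9'

Answer: 9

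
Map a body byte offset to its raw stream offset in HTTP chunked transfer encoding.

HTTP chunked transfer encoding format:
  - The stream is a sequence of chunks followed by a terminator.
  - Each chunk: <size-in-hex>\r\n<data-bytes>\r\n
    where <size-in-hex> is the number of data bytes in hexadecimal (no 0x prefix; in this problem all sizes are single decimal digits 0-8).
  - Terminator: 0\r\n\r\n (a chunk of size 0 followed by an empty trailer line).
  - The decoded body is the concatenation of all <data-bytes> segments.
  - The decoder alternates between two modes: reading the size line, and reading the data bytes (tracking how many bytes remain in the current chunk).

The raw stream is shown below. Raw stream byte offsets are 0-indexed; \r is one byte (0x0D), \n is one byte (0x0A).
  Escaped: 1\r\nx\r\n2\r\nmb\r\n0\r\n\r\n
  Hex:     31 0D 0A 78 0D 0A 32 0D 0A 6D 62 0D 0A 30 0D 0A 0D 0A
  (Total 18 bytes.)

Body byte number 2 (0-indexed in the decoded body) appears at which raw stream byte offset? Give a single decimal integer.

Chunk 1: stream[0..1]='1' size=0x1=1, data at stream[3..4]='x' -> body[0..1], body so far='x'
Chunk 2: stream[6..7]='2' size=0x2=2, data at stream[9..11]='mb' -> body[1..3], body so far='xmb'
Chunk 3: stream[13..14]='0' size=0 (terminator). Final body='xmb' (3 bytes)
Body byte 2 at stream offset 10

Answer: 10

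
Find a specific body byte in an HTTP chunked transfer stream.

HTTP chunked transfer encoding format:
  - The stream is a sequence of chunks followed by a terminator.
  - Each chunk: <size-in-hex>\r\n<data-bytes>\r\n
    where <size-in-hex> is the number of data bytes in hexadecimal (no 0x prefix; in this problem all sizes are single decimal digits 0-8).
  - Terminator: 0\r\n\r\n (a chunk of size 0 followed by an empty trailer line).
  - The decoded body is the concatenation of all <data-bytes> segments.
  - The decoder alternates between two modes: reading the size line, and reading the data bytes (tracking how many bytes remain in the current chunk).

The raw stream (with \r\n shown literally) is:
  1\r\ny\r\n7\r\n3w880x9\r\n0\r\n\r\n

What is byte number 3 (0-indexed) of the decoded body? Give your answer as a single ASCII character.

Answer: 8

Derivation:
Chunk 1: stream[0..1]='1' size=0x1=1, data at stream[3..4]='y' -> body[0..1], body so far='y'
Chunk 2: stream[6..7]='7' size=0x7=7, data at stream[9..16]='3w880x9' -> body[1..8], body so far='y3w880x9'
Chunk 3: stream[18..19]='0' size=0 (terminator). Final body='y3w880x9' (8 bytes)
Body byte 3 = '8'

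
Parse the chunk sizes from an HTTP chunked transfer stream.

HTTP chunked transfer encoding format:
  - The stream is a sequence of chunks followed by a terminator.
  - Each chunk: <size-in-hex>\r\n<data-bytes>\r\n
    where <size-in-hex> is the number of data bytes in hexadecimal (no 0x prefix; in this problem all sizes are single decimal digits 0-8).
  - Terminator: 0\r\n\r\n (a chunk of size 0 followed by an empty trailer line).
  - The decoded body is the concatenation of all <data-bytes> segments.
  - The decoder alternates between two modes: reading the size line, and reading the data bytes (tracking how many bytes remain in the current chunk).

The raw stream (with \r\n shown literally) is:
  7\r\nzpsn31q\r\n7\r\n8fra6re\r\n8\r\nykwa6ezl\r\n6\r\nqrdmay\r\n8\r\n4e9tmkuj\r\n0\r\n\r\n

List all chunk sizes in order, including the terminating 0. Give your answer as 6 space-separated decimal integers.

Answer: 7 7 8 6 8 0

Derivation:
Chunk 1: stream[0..1]='7' size=0x7=7, data at stream[3..10]='zpsn31q' -> body[0..7], body so far='zpsn31q'
Chunk 2: stream[12..13]='7' size=0x7=7, data at stream[15..22]='8fra6re' -> body[7..14], body so far='zpsn31q8fra6re'
Chunk 3: stream[24..25]='8' size=0x8=8, data at stream[27..35]='ykwa6ezl' -> body[14..22], body so far='zpsn31q8fra6reykwa6ezl'
Chunk 4: stream[37..38]='6' size=0x6=6, data at stream[40..46]='qrdmay' -> body[22..28], body so far='zpsn31q8fra6reykwa6ezlqrdmay'
Chunk 5: stream[48..49]='8' size=0x8=8, data at stream[51..59]='4e9tmkuj' -> body[28..36], body so far='zpsn31q8fra6reykwa6ezlqrdmay4e9tmkuj'
Chunk 6: stream[61..62]='0' size=0 (terminator). Final body='zpsn31q8fra6reykwa6ezlqrdmay4e9tmkuj' (36 bytes)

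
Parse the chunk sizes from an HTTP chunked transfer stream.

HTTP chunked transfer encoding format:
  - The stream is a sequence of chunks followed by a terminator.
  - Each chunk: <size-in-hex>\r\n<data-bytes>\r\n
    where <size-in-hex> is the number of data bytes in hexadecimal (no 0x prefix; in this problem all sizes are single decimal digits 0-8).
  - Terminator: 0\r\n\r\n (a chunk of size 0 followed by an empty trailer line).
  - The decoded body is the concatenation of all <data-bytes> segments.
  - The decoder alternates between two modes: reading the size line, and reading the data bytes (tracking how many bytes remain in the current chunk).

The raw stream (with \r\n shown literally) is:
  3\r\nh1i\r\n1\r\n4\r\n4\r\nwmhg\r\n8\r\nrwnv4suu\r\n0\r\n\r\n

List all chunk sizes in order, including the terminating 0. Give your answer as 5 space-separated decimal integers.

Chunk 1: stream[0..1]='3' size=0x3=3, data at stream[3..6]='h1i' -> body[0..3], body so far='h1i'
Chunk 2: stream[8..9]='1' size=0x1=1, data at stream[11..12]='4' -> body[3..4], body so far='h1i4'
Chunk 3: stream[14..15]='4' size=0x4=4, data at stream[17..21]='wmhg' -> body[4..8], body so far='h1i4wmhg'
Chunk 4: stream[23..24]='8' size=0x8=8, data at stream[26..34]='rwnv4suu' -> body[8..16], body so far='h1i4wmhgrwnv4suu'
Chunk 5: stream[36..37]='0' size=0 (terminator). Final body='h1i4wmhgrwnv4suu' (16 bytes)

Answer: 3 1 4 8 0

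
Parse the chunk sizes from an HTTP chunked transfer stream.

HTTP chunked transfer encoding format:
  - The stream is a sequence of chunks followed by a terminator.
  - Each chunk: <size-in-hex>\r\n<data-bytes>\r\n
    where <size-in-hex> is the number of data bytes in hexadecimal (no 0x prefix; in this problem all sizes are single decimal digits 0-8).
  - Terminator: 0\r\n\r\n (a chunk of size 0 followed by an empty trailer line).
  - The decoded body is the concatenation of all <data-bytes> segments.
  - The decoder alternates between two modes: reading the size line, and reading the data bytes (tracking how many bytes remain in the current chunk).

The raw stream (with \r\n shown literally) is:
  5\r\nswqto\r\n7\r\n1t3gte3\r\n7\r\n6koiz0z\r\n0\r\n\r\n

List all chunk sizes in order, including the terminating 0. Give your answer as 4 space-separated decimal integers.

Chunk 1: stream[0..1]='5' size=0x5=5, data at stream[3..8]='swqto' -> body[0..5], body so far='swqto'
Chunk 2: stream[10..11]='7' size=0x7=7, data at stream[13..20]='1t3gte3' -> body[5..12], body so far='swqto1t3gte3'
Chunk 3: stream[22..23]='7' size=0x7=7, data at stream[25..32]='6koiz0z' -> body[12..19], body so far='swqto1t3gte36koiz0z'
Chunk 4: stream[34..35]='0' size=0 (terminator). Final body='swqto1t3gte36koiz0z' (19 bytes)

Answer: 5 7 7 0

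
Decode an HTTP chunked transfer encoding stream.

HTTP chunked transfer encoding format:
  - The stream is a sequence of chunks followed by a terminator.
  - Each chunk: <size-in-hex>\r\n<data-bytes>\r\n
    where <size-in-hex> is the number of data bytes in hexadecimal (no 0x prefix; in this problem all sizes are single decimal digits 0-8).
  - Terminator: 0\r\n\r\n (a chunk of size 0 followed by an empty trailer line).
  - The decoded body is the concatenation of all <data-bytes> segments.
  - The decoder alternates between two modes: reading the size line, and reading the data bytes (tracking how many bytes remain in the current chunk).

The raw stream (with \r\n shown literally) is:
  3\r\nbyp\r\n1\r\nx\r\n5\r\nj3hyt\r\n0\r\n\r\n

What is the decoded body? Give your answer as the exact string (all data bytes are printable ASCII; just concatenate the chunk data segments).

Answer: bypxj3hyt

Derivation:
Chunk 1: stream[0..1]='3' size=0x3=3, data at stream[3..6]='byp' -> body[0..3], body so far='byp'
Chunk 2: stream[8..9]='1' size=0x1=1, data at stream[11..12]='x' -> body[3..4], body so far='bypx'
Chunk 3: stream[14..15]='5' size=0x5=5, data at stream[17..22]='j3hyt' -> body[4..9], body so far='bypxj3hyt'
Chunk 4: stream[24..25]='0' size=0 (terminator). Final body='bypxj3hyt' (9 bytes)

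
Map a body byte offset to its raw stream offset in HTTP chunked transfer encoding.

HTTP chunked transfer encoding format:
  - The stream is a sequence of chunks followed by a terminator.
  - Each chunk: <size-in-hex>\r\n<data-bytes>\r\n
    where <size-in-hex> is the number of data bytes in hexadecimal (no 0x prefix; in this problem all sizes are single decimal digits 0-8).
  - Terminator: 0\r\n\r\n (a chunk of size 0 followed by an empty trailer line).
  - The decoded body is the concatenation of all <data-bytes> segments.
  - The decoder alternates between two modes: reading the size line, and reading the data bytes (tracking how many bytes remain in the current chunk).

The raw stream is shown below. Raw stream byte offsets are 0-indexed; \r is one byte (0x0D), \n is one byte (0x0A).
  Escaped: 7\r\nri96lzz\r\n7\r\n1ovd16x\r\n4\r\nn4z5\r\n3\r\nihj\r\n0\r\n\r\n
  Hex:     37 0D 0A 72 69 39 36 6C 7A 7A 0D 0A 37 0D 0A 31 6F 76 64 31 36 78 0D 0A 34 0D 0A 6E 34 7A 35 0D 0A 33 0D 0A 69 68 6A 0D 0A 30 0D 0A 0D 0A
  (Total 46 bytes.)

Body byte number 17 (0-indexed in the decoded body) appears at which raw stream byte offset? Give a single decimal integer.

Chunk 1: stream[0..1]='7' size=0x7=7, data at stream[3..10]='ri96lzz' -> body[0..7], body so far='ri96lzz'
Chunk 2: stream[12..13]='7' size=0x7=7, data at stream[15..22]='1ovd16x' -> body[7..14], body so far='ri96lzz1ovd16x'
Chunk 3: stream[24..25]='4' size=0x4=4, data at stream[27..31]='n4z5' -> body[14..18], body so far='ri96lzz1ovd16xn4z5'
Chunk 4: stream[33..34]='3' size=0x3=3, data at stream[36..39]='ihj' -> body[18..21], body so far='ri96lzz1ovd16xn4z5ihj'
Chunk 5: stream[41..42]='0' size=0 (terminator). Final body='ri96lzz1ovd16xn4z5ihj' (21 bytes)
Body byte 17 at stream offset 30

Answer: 30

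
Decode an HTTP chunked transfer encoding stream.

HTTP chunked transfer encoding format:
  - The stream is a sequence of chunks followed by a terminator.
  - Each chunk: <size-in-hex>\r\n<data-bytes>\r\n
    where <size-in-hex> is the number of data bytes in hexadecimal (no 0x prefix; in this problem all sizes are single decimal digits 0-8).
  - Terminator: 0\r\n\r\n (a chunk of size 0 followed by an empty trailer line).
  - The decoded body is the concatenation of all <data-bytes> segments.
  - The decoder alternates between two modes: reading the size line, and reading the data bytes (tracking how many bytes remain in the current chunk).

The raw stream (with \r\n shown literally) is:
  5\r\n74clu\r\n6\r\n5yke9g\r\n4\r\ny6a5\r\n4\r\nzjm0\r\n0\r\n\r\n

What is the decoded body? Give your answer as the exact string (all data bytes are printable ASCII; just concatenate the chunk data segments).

Answer: 74clu5yke9gy6a5zjm0

Derivation:
Chunk 1: stream[0..1]='5' size=0x5=5, data at stream[3..8]='74clu' -> body[0..5], body so far='74clu'
Chunk 2: stream[10..11]='6' size=0x6=6, data at stream[13..19]='5yke9g' -> body[5..11], body so far='74clu5yke9g'
Chunk 3: stream[21..22]='4' size=0x4=4, data at stream[24..28]='y6a5' -> body[11..15], body so far='74clu5yke9gy6a5'
Chunk 4: stream[30..31]='4' size=0x4=4, data at stream[33..37]='zjm0' -> body[15..19], body so far='74clu5yke9gy6a5zjm0'
Chunk 5: stream[39..40]='0' size=0 (terminator). Final body='74clu5yke9gy6a5zjm0' (19 bytes)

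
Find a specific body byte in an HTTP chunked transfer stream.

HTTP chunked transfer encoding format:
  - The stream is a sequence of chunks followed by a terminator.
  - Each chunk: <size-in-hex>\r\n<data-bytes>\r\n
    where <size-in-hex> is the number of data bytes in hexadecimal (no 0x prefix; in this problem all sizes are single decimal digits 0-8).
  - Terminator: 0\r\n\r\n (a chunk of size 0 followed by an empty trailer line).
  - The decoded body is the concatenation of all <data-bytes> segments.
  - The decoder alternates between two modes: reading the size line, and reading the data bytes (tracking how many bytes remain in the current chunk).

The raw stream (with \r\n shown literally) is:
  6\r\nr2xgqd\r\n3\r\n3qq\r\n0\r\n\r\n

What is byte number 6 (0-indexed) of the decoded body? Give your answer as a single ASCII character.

Answer: 3

Derivation:
Chunk 1: stream[0..1]='6' size=0x6=6, data at stream[3..9]='r2xgqd' -> body[0..6], body so far='r2xgqd'
Chunk 2: stream[11..12]='3' size=0x3=3, data at stream[14..17]='3qq' -> body[6..9], body so far='r2xgqd3qq'
Chunk 3: stream[19..20]='0' size=0 (terminator). Final body='r2xgqd3qq' (9 bytes)
Body byte 6 = '3'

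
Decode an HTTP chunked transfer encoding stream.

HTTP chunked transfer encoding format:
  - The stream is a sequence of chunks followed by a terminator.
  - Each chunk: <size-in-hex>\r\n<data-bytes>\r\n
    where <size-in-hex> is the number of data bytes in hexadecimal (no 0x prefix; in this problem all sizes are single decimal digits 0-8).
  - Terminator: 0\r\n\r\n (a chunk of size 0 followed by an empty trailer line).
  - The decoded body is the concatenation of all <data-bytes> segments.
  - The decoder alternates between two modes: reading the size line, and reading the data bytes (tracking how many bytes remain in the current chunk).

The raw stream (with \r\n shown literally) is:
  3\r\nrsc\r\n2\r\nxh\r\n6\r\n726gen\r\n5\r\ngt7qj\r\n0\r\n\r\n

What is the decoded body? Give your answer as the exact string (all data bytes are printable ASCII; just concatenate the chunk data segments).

Chunk 1: stream[0..1]='3' size=0x3=3, data at stream[3..6]='rsc' -> body[0..3], body so far='rsc'
Chunk 2: stream[8..9]='2' size=0x2=2, data at stream[11..13]='xh' -> body[3..5], body so far='rscxh'
Chunk 3: stream[15..16]='6' size=0x6=6, data at stream[18..24]='726gen' -> body[5..11], body so far='rscxh726gen'
Chunk 4: stream[26..27]='5' size=0x5=5, data at stream[29..34]='gt7qj' -> body[11..16], body so far='rscxh726gengt7qj'
Chunk 5: stream[36..37]='0' size=0 (terminator). Final body='rscxh726gengt7qj' (16 bytes)

Answer: rscxh726gengt7qj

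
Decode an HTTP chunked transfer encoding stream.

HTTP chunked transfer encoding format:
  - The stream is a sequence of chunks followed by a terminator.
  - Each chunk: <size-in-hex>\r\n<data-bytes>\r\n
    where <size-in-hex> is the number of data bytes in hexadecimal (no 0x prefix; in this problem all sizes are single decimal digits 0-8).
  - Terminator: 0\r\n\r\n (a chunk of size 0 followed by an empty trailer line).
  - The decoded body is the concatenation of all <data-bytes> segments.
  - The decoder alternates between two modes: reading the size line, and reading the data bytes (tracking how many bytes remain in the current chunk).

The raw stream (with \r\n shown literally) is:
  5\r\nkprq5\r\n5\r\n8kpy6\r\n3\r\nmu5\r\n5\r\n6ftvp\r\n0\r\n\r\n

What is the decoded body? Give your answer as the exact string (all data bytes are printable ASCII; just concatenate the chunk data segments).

Answer: kprq58kpy6mu56ftvp

Derivation:
Chunk 1: stream[0..1]='5' size=0x5=5, data at stream[3..8]='kprq5' -> body[0..5], body so far='kprq5'
Chunk 2: stream[10..11]='5' size=0x5=5, data at stream[13..18]='8kpy6' -> body[5..10], body so far='kprq58kpy6'
Chunk 3: stream[20..21]='3' size=0x3=3, data at stream[23..26]='mu5' -> body[10..13], body so far='kprq58kpy6mu5'
Chunk 4: stream[28..29]='5' size=0x5=5, data at stream[31..36]='6ftvp' -> body[13..18], body so far='kprq58kpy6mu56ftvp'
Chunk 5: stream[38..39]='0' size=0 (terminator). Final body='kprq58kpy6mu56ftvp' (18 bytes)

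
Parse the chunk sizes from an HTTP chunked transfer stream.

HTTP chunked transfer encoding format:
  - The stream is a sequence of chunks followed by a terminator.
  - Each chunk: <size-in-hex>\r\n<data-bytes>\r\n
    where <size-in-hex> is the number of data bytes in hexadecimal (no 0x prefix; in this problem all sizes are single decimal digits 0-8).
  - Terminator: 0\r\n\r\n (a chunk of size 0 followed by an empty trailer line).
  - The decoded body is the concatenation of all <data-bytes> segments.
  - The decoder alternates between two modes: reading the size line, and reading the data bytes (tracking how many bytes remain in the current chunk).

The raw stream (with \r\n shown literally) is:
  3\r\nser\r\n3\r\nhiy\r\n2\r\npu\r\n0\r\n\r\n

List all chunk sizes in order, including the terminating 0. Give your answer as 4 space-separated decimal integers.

Chunk 1: stream[0..1]='3' size=0x3=3, data at stream[3..6]='ser' -> body[0..3], body so far='ser'
Chunk 2: stream[8..9]='3' size=0x3=3, data at stream[11..14]='hiy' -> body[3..6], body so far='serhiy'
Chunk 3: stream[16..17]='2' size=0x2=2, data at stream[19..21]='pu' -> body[6..8], body so far='serhiypu'
Chunk 4: stream[23..24]='0' size=0 (terminator). Final body='serhiypu' (8 bytes)

Answer: 3 3 2 0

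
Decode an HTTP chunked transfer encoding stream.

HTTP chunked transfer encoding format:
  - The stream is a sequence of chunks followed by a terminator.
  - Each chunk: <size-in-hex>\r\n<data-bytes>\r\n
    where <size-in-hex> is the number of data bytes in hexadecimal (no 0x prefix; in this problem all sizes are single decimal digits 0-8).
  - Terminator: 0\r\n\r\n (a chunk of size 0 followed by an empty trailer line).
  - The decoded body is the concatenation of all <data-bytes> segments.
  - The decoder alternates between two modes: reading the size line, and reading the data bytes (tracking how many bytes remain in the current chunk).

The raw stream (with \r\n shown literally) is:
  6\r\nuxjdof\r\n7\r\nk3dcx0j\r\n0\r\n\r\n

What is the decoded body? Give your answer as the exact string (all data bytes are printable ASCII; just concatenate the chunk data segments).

Answer: uxjdofk3dcx0j

Derivation:
Chunk 1: stream[0..1]='6' size=0x6=6, data at stream[3..9]='uxjdof' -> body[0..6], body so far='uxjdof'
Chunk 2: stream[11..12]='7' size=0x7=7, data at stream[14..21]='k3dcx0j' -> body[6..13], body so far='uxjdofk3dcx0j'
Chunk 3: stream[23..24]='0' size=0 (terminator). Final body='uxjdofk3dcx0j' (13 bytes)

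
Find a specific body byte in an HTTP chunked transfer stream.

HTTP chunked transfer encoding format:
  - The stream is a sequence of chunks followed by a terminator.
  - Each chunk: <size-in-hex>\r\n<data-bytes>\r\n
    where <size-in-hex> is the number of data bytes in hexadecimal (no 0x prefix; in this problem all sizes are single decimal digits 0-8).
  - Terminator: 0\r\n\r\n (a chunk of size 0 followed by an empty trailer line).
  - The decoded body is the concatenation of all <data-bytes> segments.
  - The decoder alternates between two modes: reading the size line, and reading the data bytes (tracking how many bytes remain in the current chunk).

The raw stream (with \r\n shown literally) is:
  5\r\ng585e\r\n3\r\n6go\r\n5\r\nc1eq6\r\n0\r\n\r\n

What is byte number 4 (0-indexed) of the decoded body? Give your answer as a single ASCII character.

Chunk 1: stream[0..1]='5' size=0x5=5, data at stream[3..8]='g585e' -> body[0..5], body so far='g585e'
Chunk 2: stream[10..11]='3' size=0x3=3, data at stream[13..16]='6go' -> body[5..8], body so far='g585e6go'
Chunk 3: stream[18..19]='5' size=0x5=5, data at stream[21..26]='c1eq6' -> body[8..13], body so far='g585e6goc1eq6'
Chunk 4: stream[28..29]='0' size=0 (terminator). Final body='g585e6goc1eq6' (13 bytes)
Body byte 4 = 'e'

Answer: e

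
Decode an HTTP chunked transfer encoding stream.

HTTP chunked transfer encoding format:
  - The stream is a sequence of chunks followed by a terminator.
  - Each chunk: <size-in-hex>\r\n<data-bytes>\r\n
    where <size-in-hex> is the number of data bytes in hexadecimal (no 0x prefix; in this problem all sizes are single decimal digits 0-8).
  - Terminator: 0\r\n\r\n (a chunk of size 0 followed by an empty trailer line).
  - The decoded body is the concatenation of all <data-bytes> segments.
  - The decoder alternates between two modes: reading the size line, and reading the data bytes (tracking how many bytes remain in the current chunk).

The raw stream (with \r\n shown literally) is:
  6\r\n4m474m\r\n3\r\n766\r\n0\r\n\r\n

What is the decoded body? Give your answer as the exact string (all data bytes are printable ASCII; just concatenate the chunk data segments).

Chunk 1: stream[0..1]='6' size=0x6=6, data at stream[3..9]='4m474m' -> body[0..6], body so far='4m474m'
Chunk 2: stream[11..12]='3' size=0x3=3, data at stream[14..17]='766' -> body[6..9], body so far='4m474m766'
Chunk 3: stream[19..20]='0' size=0 (terminator). Final body='4m474m766' (9 bytes)

Answer: 4m474m766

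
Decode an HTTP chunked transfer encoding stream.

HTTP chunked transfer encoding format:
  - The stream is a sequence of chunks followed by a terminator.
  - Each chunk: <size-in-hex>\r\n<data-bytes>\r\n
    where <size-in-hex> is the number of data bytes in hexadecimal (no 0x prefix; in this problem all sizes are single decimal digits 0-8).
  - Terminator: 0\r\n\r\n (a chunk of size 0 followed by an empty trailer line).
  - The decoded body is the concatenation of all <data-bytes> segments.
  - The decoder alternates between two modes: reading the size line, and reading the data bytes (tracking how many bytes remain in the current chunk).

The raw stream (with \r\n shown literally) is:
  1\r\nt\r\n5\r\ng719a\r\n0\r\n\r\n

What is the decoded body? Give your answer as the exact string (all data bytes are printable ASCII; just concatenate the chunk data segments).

Answer: tg719a

Derivation:
Chunk 1: stream[0..1]='1' size=0x1=1, data at stream[3..4]='t' -> body[0..1], body so far='t'
Chunk 2: stream[6..7]='5' size=0x5=5, data at stream[9..14]='g719a' -> body[1..6], body so far='tg719a'
Chunk 3: stream[16..17]='0' size=0 (terminator). Final body='tg719a' (6 bytes)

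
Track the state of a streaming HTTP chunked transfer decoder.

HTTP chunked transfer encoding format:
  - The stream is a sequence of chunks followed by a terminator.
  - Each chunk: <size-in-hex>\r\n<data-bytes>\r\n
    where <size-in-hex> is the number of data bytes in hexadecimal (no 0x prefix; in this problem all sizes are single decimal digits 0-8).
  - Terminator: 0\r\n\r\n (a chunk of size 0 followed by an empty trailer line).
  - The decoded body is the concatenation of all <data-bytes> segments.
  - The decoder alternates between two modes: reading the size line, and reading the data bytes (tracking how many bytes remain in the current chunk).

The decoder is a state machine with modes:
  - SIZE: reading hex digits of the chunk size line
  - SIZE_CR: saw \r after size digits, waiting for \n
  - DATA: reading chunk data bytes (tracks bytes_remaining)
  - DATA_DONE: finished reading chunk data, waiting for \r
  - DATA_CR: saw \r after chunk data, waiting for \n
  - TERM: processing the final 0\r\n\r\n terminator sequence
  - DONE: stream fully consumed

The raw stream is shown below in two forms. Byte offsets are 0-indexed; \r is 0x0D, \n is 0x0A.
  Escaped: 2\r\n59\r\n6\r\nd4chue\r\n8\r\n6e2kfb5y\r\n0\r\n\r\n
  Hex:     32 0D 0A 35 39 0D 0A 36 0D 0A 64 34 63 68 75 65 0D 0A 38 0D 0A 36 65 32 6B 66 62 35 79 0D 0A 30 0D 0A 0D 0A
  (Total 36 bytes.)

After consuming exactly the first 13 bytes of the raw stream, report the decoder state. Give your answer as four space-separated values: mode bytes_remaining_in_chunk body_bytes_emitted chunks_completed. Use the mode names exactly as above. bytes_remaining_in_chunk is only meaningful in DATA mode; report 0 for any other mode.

Answer: DATA 3 5 1

Derivation:
Byte 0 = '2': mode=SIZE remaining=0 emitted=0 chunks_done=0
Byte 1 = 0x0D: mode=SIZE_CR remaining=0 emitted=0 chunks_done=0
Byte 2 = 0x0A: mode=DATA remaining=2 emitted=0 chunks_done=0
Byte 3 = '5': mode=DATA remaining=1 emitted=1 chunks_done=0
Byte 4 = '9': mode=DATA_DONE remaining=0 emitted=2 chunks_done=0
Byte 5 = 0x0D: mode=DATA_CR remaining=0 emitted=2 chunks_done=0
Byte 6 = 0x0A: mode=SIZE remaining=0 emitted=2 chunks_done=1
Byte 7 = '6': mode=SIZE remaining=0 emitted=2 chunks_done=1
Byte 8 = 0x0D: mode=SIZE_CR remaining=0 emitted=2 chunks_done=1
Byte 9 = 0x0A: mode=DATA remaining=6 emitted=2 chunks_done=1
Byte 10 = 'd': mode=DATA remaining=5 emitted=3 chunks_done=1
Byte 11 = '4': mode=DATA remaining=4 emitted=4 chunks_done=1
Byte 12 = 'c': mode=DATA remaining=3 emitted=5 chunks_done=1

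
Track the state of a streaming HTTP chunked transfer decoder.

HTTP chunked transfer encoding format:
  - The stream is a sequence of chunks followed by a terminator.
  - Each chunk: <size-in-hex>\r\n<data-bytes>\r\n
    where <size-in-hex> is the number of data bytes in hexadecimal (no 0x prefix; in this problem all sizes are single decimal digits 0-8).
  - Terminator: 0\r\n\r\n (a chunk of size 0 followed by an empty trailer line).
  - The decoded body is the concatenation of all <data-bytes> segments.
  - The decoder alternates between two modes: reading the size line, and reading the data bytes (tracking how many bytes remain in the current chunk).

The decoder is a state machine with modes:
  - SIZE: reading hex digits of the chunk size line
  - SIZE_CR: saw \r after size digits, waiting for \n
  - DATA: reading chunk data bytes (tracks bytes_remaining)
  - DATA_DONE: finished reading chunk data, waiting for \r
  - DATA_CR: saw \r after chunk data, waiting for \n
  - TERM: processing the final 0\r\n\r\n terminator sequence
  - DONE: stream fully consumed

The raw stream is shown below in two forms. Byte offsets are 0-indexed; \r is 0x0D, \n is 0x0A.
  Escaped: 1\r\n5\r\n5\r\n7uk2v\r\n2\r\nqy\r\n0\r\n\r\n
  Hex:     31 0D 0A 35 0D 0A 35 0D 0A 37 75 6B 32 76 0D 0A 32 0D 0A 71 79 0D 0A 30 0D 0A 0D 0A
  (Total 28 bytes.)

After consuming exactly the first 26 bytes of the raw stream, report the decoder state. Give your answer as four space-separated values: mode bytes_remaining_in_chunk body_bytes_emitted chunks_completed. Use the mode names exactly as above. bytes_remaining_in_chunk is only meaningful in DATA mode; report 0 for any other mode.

Byte 0 = '1': mode=SIZE remaining=0 emitted=0 chunks_done=0
Byte 1 = 0x0D: mode=SIZE_CR remaining=0 emitted=0 chunks_done=0
Byte 2 = 0x0A: mode=DATA remaining=1 emitted=0 chunks_done=0
Byte 3 = '5': mode=DATA_DONE remaining=0 emitted=1 chunks_done=0
Byte 4 = 0x0D: mode=DATA_CR remaining=0 emitted=1 chunks_done=0
Byte 5 = 0x0A: mode=SIZE remaining=0 emitted=1 chunks_done=1
Byte 6 = '5': mode=SIZE remaining=0 emitted=1 chunks_done=1
Byte 7 = 0x0D: mode=SIZE_CR remaining=0 emitted=1 chunks_done=1
Byte 8 = 0x0A: mode=DATA remaining=5 emitted=1 chunks_done=1
Byte 9 = '7': mode=DATA remaining=4 emitted=2 chunks_done=1
Byte 10 = 'u': mode=DATA remaining=3 emitted=3 chunks_done=1
Byte 11 = 'k': mode=DATA remaining=2 emitted=4 chunks_done=1
Byte 12 = '2': mode=DATA remaining=1 emitted=5 chunks_done=1
Byte 13 = 'v': mode=DATA_DONE remaining=0 emitted=6 chunks_done=1
Byte 14 = 0x0D: mode=DATA_CR remaining=0 emitted=6 chunks_done=1
Byte 15 = 0x0A: mode=SIZE remaining=0 emitted=6 chunks_done=2
Byte 16 = '2': mode=SIZE remaining=0 emitted=6 chunks_done=2
Byte 17 = 0x0D: mode=SIZE_CR remaining=0 emitted=6 chunks_done=2
Byte 18 = 0x0A: mode=DATA remaining=2 emitted=6 chunks_done=2
Byte 19 = 'q': mode=DATA remaining=1 emitted=7 chunks_done=2
Byte 20 = 'y': mode=DATA_DONE remaining=0 emitted=8 chunks_done=2
Byte 21 = 0x0D: mode=DATA_CR remaining=0 emitted=8 chunks_done=2
Byte 22 = 0x0A: mode=SIZE remaining=0 emitted=8 chunks_done=3
Byte 23 = '0': mode=SIZE remaining=0 emitted=8 chunks_done=3
Byte 24 = 0x0D: mode=SIZE_CR remaining=0 emitted=8 chunks_done=3
Byte 25 = 0x0A: mode=TERM remaining=0 emitted=8 chunks_done=3

Answer: TERM 0 8 3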